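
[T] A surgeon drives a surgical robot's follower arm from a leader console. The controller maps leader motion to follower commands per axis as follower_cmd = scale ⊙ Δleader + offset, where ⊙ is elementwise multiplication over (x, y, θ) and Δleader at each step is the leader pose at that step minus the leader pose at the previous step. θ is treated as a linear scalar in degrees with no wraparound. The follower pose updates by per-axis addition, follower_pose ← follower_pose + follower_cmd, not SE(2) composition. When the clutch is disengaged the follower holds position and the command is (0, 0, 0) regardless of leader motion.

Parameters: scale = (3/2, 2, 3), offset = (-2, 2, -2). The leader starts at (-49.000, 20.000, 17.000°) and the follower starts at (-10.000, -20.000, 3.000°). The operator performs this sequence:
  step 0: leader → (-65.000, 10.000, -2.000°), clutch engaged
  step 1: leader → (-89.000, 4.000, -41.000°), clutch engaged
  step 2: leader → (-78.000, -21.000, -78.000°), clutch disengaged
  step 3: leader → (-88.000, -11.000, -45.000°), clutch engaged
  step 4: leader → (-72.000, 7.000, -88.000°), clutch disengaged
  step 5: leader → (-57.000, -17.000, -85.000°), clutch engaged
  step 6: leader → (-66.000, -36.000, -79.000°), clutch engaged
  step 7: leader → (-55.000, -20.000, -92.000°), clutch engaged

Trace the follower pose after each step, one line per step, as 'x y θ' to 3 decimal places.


step 0: Δleader=(-16.000, -10.000, -19.000°), engaged; cmd=(-26.000, -18.000, -59.000°) → follower=(-36.000, -38.000, -56.000°)
step 1: Δleader=(-24.000, -6.000, -39.000°), engaged; cmd=(-38.000, -10.000, -119.000°) → follower=(-74.000, -48.000, -175.000°)
step 2: Δleader=(11.000, -25.000, -37.000°), disengaged; cmd=(0,0,0) → follower holds at (-74.000, -48.000, -175.000°)
step 3: Δleader=(-10.000, 10.000, 33.000°), engaged; cmd=(-17.000, 22.000, 97.000°) → follower=(-91.000, -26.000, -78.000°)
step 4: Δleader=(16.000, 18.000, -43.000°), disengaged; cmd=(0,0,0) → follower holds at (-91.000, -26.000, -78.000°)
step 5: Δleader=(15.000, -24.000, 3.000°), engaged; cmd=(20.500, -46.000, 7.000°) → follower=(-70.500, -72.000, -71.000°)
step 6: Δleader=(-9.000, -19.000, 6.000°), engaged; cmd=(-15.500, -36.000, 16.000°) → follower=(-86.000, -108.000, -55.000°)
step 7: Δleader=(11.000, 16.000, -13.000°), engaged; cmd=(14.500, 34.000, -41.000°) → follower=(-71.500, -74.000, -96.000°)

-36.000 -38.000 -56.000
-74.000 -48.000 -175.000
-74.000 -48.000 -175.000
-91.000 -26.000 -78.000
-91.000 -26.000 -78.000
-70.500 -72.000 -71.000
-86.000 -108.000 -55.000
-71.500 -74.000 -96.000


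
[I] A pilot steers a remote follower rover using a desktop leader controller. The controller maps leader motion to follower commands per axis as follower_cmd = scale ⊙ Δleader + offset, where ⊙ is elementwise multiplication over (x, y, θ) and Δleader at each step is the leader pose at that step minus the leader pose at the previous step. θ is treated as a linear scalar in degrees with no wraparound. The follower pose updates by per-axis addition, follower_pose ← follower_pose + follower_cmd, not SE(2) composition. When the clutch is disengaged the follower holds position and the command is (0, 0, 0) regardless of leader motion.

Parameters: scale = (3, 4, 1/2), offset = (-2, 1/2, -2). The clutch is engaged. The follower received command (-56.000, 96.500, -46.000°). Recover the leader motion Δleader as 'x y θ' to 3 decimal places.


-18.000 24.000 -88.000

axis x: (-56.000 − -2) / (3) = -18.000
axis y: (96.500 − 1/2) / (4) = 24.000
axis θ: (-46.000 − -2) / (1/2) = -88.000


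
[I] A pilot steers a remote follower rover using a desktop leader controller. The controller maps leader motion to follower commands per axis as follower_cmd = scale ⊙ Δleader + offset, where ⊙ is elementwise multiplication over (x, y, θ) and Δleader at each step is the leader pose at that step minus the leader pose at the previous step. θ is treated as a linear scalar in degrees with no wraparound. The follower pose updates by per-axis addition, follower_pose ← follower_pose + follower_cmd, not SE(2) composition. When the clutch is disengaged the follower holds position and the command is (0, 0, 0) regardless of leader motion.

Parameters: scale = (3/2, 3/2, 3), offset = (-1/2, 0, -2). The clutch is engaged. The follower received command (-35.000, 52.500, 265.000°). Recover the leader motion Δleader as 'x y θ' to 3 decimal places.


-23.000 35.000 89.000

axis x: (-35.000 − -1/2) / (3/2) = -23.000
axis y: (52.500 − 0) / (3/2) = 35.000
axis θ: (265.000 − -2) / (3) = 89.000


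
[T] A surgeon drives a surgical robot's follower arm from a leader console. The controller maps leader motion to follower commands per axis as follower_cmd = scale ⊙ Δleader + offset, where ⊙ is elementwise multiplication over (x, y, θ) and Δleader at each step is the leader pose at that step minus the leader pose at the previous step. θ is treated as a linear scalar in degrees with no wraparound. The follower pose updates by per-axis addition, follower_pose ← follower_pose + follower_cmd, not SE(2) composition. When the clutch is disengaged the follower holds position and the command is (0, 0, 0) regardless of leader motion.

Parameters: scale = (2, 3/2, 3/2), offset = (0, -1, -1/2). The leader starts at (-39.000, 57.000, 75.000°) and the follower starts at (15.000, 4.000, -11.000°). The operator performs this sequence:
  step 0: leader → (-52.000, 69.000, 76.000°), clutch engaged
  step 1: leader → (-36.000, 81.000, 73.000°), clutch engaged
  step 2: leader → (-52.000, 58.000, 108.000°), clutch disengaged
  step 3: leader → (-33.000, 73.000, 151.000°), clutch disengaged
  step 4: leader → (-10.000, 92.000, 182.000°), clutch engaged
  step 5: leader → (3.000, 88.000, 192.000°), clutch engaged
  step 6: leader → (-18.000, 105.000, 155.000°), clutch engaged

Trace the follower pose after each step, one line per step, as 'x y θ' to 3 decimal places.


step 0: Δleader=(-13.000, 12.000, 1.000°), engaged; cmd=(-26.000, 17.000, 1.000°) → follower=(-11.000, 21.000, -10.000°)
step 1: Δleader=(16.000, 12.000, -3.000°), engaged; cmd=(32.000, 17.000, -5.000°) → follower=(21.000, 38.000, -15.000°)
step 2: Δleader=(-16.000, -23.000, 35.000°), disengaged; cmd=(0,0,0) → follower holds at (21.000, 38.000, -15.000°)
step 3: Δleader=(19.000, 15.000, 43.000°), disengaged; cmd=(0,0,0) → follower holds at (21.000, 38.000, -15.000°)
step 4: Δleader=(23.000, 19.000, 31.000°), engaged; cmd=(46.000, 27.500, 46.000°) → follower=(67.000, 65.500, 31.000°)
step 5: Δleader=(13.000, -4.000, 10.000°), engaged; cmd=(26.000, -7.000, 14.500°) → follower=(93.000, 58.500, 45.500°)
step 6: Δleader=(-21.000, 17.000, -37.000°), engaged; cmd=(-42.000, 24.500, -56.000°) → follower=(51.000, 83.000, -10.500°)

-11.000 21.000 -10.000
21.000 38.000 -15.000
21.000 38.000 -15.000
21.000 38.000 -15.000
67.000 65.500 31.000
93.000 58.500 45.500
51.000 83.000 -10.500


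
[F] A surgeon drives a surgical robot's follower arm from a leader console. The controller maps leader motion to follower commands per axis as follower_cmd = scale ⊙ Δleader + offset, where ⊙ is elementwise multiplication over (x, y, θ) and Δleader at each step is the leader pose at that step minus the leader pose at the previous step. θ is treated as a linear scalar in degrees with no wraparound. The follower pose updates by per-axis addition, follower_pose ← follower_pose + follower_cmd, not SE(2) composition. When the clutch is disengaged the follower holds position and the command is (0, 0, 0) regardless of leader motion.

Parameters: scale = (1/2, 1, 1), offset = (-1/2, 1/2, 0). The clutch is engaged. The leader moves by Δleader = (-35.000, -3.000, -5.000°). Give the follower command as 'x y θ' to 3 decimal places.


-18.000 -2.500 -5.000

axis x: 1/2·-35.000 + -1/2 = -18.000
axis y: 1·-3.000 + 1/2 = -2.500
axis θ: 1·-5.000 + 0 = -5.000


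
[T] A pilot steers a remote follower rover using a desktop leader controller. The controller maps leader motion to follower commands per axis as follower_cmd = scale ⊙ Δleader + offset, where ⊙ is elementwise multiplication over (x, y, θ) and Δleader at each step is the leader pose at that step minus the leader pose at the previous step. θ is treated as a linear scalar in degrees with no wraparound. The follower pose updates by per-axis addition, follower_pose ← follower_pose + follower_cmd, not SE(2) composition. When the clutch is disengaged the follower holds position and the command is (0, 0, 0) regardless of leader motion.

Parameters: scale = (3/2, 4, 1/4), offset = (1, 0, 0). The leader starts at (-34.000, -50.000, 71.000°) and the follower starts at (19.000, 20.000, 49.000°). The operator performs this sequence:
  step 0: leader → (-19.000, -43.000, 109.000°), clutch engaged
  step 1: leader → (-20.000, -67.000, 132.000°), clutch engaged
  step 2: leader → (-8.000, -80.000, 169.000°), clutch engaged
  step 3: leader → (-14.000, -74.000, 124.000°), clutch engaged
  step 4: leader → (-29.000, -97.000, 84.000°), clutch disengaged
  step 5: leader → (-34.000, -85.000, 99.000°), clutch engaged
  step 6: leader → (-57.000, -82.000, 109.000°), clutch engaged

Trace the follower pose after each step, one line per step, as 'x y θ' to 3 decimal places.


42.500 48.000 58.500
42.000 -48.000 64.250
61.000 -100.000 73.500
53.000 -76.000 62.250
53.000 -76.000 62.250
46.500 -28.000 66.000
13.000 -16.000 68.500

step 0: Δleader=(15.000, 7.000, 38.000°), engaged; cmd=(23.500, 28.000, 9.500°) → follower=(42.500, 48.000, 58.500°)
step 1: Δleader=(-1.000, -24.000, 23.000°), engaged; cmd=(-0.500, -96.000, 5.750°) → follower=(42.000, -48.000, 64.250°)
step 2: Δleader=(12.000, -13.000, 37.000°), engaged; cmd=(19.000, -52.000, 9.250°) → follower=(61.000, -100.000, 73.500°)
step 3: Δleader=(-6.000, 6.000, -45.000°), engaged; cmd=(-8.000, 24.000, -11.250°) → follower=(53.000, -76.000, 62.250°)
step 4: Δleader=(-15.000, -23.000, -40.000°), disengaged; cmd=(0,0,0) → follower holds at (53.000, -76.000, 62.250°)
step 5: Δleader=(-5.000, 12.000, 15.000°), engaged; cmd=(-6.500, 48.000, 3.750°) → follower=(46.500, -28.000, 66.000°)
step 6: Δleader=(-23.000, 3.000, 10.000°), engaged; cmd=(-33.500, 12.000, 2.500°) → follower=(13.000, -16.000, 68.500°)


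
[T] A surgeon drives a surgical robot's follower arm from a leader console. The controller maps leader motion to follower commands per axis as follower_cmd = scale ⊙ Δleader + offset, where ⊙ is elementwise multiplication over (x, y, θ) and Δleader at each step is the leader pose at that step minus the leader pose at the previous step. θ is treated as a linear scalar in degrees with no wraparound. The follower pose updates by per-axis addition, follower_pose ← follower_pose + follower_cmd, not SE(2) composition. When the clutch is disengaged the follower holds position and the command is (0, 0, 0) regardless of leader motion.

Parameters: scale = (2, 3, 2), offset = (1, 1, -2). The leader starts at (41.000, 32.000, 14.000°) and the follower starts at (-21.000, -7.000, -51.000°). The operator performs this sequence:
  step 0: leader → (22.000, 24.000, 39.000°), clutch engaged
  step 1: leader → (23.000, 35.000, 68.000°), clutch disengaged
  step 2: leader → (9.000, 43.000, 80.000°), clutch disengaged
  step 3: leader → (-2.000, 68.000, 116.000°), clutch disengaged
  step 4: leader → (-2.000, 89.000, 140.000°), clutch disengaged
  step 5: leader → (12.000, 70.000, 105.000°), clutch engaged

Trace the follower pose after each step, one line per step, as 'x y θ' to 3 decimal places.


-58.000 -30.000 -3.000
-58.000 -30.000 -3.000
-58.000 -30.000 -3.000
-58.000 -30.000 -3.000
-58.000 -30.000 -3.000
-29.000 -86.000 -75.000

step 0: Δleader=(-19.000, -8.000, 25.000°), engaged; cmd=(-37.000, -23.000, 48.000°) → follower=(-58.000, -30.000, -3.000°)
step 1: Δleader=(1.000, 11.000, 29.000°), disengaged; cmd=(0,0,0) → follower holds at (-58.000, -30.000, -3.000°)
step 2: Δleader=(-14.000, 8.000, 12.000°), disengaged; cmd=(0,0,0) → follower holds at (-58.000, -30.000, -3.000°)
step 3: Δleader=(-11.000, 25.000, 36.000°), disengaged; cmd=(0,0,0) → follower holds at (-58.000, -30.000, -3.000°)
step 4: Δleader=(0.000, 21.000, 24.000°), disengaged; cmd=(0,0,0) → follower holds at (-58.000, -30.000, -3.000°)
step 5: Δleader=(14.000, -19.000, -35.000°), engaged; cmd=(29.000, -56.000, -72.000°) → follower=(-29.000, -86.000, -75.000°)


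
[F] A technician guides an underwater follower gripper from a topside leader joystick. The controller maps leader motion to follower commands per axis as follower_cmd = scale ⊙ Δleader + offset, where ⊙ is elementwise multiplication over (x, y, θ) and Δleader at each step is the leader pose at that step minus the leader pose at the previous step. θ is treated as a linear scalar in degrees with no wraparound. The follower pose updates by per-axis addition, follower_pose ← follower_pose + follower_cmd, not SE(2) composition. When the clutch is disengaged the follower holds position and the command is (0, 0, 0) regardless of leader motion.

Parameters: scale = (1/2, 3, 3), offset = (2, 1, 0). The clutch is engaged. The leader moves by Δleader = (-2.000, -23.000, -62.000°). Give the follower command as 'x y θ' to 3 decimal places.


1.000 -68.000 -186.000

axis x: 1/2·-2.000 + 2 = 1.000
axis y: 3·-23.000 + 1 = -68.000
axis θ: 3·-62.000 + 0 = -186.000


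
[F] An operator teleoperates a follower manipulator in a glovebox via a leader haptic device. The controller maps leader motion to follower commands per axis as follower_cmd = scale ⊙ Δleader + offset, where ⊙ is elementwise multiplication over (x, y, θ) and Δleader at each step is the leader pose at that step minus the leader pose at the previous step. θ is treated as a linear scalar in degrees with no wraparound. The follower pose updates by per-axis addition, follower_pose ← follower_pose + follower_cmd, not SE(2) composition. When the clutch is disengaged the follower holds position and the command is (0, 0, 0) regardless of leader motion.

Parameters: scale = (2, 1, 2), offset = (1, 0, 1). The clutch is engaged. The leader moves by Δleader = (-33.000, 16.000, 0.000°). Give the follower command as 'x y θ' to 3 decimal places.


axis x: 2·-33.000 + 1 = -65.000
axis y: 1·16.000 + 0 = 16.000
axis θ: 2·0.000 + 1 = 1.000

-65.000 16.000 1.000


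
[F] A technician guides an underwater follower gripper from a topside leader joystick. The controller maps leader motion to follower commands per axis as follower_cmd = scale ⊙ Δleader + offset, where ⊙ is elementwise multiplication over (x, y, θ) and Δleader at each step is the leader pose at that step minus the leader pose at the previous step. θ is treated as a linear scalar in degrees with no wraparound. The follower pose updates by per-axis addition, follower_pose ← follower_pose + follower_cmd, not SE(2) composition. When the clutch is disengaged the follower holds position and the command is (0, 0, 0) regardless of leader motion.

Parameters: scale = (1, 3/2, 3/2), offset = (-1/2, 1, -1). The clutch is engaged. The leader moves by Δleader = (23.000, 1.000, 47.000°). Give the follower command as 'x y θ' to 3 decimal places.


22.500 2.500 69.500

axis x: 1·23.000 + -1/2 = 22.500
axis y: 3/2·1.000 + 1 = 2.500
axis θ: 3/2·47.000 + -1 = 69.500


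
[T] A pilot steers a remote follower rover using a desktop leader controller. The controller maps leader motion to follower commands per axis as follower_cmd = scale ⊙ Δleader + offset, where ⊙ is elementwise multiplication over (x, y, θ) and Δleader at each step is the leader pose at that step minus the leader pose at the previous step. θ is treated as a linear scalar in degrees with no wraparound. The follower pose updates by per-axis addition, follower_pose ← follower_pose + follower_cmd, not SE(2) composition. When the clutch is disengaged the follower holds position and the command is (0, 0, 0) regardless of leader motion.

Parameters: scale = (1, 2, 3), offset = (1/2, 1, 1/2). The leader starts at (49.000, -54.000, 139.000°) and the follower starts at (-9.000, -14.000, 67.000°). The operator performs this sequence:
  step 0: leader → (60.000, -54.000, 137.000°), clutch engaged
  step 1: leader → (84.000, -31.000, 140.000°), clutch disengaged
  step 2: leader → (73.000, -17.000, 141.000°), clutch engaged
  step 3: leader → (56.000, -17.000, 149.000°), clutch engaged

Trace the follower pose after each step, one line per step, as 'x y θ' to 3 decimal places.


2.500 -13.000 61.500
2.500 -13.000 61.500
-8.000 16.000 65.000
-24.500 17.000 89.500

step 0: Δleader=(11.000, 0.000, -2.000°), engaged; cmd=(11.500, 1.000, -5.500°) → follower=(2.500, -13.000, 61.500°)
step 1: Δleader=(24.000, 23.000, 3.000°), disengaged; cmd=(0,0,0) → follower holds at (2.500, -13.000, 61.500°)
step 2: Δleader=(-11.000, 14.000, 1.000°), engaged; cmd=(-10.500, 29.000, 3.500°) → follower=(-8.000, 16.000, 65.000°)
step 3: Δleader=(-17.000, 0.000, 8.000°), engaged; cmd=(-16.500, 1.000, 24.500°) → follower=(-24.500, 17.000, 89.500°)


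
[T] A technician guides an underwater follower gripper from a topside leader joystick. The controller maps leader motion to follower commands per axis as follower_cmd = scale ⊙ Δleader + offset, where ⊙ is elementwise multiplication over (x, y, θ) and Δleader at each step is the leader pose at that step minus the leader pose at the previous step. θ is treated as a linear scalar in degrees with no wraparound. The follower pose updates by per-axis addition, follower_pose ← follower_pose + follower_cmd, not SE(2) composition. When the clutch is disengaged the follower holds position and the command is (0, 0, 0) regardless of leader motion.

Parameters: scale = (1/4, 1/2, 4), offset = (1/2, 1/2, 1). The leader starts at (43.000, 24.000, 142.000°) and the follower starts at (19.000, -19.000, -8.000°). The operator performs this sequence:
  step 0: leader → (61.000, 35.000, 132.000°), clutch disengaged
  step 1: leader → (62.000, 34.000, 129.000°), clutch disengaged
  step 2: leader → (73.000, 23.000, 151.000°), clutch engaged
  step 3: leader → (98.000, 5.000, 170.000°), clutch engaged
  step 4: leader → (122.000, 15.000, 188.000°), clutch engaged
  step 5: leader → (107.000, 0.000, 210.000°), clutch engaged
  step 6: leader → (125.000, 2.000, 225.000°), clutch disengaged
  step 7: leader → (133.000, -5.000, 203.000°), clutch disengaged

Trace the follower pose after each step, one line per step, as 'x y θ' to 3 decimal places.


step 0: Δleader=(18.000, 11.000, -10.000°), disengaged; cmd=(0,0,0) → follower holds at (19.000, -19.000, -8.000°)
step 1: Δleader=(1.000, -1.000, -3.000°), disengaged; cmd=(0,0,0) → follower holds at (19.000, -19.000, -8.000°)
step 2: Δleader=(11.000, -11.000, 22.000°), engaged; cmd=(3.250, -5.000, 89.000°) → follower=(22.250, -24.000, 81.000°)
step 3: Δleader=(25.000, -18.000, 19.000°), engaged; cmd=(6.750, -8.500, 77.000°) → follower=(29.000, -32.500, 158.000°)
step 4: Δleader=(24.000, 10.000, 18.000°), engaged; cmd=(6.500, 5.500, 73.000°) → follower=(35.500, -27.000, 231.000°)
step 5: Δleader=(-15.000, -15.000, 22.000°), engaged; cmd=(-3.250, -7.000, 89.000°) → follower=(32.250, -34.000, 320.000°)
step 6: Δleader=(18.000, 2.000, 15.000°), disengaged; cmd=(0,0,0) → follower holds at (32.250, -34.000, 320.000°)
step 7: Δleader=(8.000, -7.000, -22.000°), disengaged; cmd=(0,0,0) → follower holds at (32.250, -34.000, 320.000°)

19.000 -19.000 -8.000
19.000 -19.000 -8.000
22.250 -24.000 81.000
29.000 -32.500 158.000
35.500 -27.000 231.000
32.250 -34.000 320.000
32.250 -34.000 320.000
32.250 -34.000 320.000


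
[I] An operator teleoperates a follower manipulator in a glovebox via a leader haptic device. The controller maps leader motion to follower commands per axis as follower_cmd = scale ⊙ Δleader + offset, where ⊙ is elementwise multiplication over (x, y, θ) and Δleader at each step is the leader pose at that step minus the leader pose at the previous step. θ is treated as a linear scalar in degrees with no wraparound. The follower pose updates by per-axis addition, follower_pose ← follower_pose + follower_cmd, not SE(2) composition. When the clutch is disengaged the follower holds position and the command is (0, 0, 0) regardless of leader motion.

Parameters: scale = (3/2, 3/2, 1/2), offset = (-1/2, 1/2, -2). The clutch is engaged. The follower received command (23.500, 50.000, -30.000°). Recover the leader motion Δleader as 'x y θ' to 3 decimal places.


16.000 33.000 -56.000

axis x: (23.500 − -1/2) / (3/2) = 16.000
axis y: (50.000 − 1/2) / (3/2) = 33.000
axis θ: (-30.000 − -2) / (1/2) = -56.000


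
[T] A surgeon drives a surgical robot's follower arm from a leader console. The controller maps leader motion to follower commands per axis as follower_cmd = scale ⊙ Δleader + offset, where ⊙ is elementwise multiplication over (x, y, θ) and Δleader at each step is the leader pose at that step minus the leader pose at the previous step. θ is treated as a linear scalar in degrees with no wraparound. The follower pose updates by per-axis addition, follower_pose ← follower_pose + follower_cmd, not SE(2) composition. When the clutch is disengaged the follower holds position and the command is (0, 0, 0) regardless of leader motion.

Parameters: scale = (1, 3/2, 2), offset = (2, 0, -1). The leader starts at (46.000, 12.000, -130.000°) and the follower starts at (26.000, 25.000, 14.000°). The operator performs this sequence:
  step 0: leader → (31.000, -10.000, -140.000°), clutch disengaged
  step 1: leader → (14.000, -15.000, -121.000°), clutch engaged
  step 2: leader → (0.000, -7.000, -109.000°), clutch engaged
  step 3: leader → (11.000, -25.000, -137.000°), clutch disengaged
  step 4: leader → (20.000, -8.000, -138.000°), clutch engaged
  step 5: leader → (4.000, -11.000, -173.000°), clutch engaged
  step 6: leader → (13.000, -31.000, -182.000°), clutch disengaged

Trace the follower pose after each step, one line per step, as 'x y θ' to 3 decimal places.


step 0: Δleader=(-15.000, -22.000, -10.000°), disengaged; cmd=(0,0,0) → follower holds at (26.000, 25.000, 14.000°)
step 1: Δleader=(-17.000, -5.000, 19.000°), engaged; cmd=(-15.000, -7.500, 37.000°) → follower=(11.000, 17.500, 51.000°)
step 2: Δleader=(-14.000, 8.000, 12.000°), engaged; cmd=(-12.000, 12.000, 23.000°) → follower=(-1.000, 29.500, 74.000°)
step 3: Δleader=(11.000, -18.000, -28.000°), disengaged; cmd=(0,0,0) → follower holds at (-1.000, 29.500, 74.000°)
step 4: Δleader=(9.000, 17.000, -1.000°), engaged; cmd=(11.000, 25.500, -3.000°) → follower=(10.000, 55.000, 71.000°)
step 5: Δleader=(-16.000, -3.000, -35.000°), engaged; cmd=(-14.000, -4.500, -71.000°) → follower=(-4.000, 50.500, 0.000°)
step 6: Δleader=(9.000, -20.000, -9.000°), disengaged; cmd=(0,0,0) → follower holds at (-4.000, 50.500, 0.000°)

26.000 25.000 14.000
11.000 17.500 51.000
-1.000 29.500 74.000
-1.000 29.500 74.000
10.000 55.000 71.000
-4.000 50.500 0.000
-4.000 50.500 0.000


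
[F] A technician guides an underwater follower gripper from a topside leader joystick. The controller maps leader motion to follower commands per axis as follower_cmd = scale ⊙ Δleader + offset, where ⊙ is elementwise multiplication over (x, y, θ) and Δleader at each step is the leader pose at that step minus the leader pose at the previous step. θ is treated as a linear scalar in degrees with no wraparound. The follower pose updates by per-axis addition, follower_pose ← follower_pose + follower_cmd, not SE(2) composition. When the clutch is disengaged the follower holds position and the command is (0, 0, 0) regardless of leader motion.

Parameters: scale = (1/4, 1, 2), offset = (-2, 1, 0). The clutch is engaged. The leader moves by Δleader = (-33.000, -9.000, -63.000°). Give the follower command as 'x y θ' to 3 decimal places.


-10.250 -8.000 -126.000

axis x: 1/4·-33.000 + -2 = -10.250
axis y: 1·-9.000 + 1 = -8.000
axis θ: 2·-63.000 + 0 = -126.000


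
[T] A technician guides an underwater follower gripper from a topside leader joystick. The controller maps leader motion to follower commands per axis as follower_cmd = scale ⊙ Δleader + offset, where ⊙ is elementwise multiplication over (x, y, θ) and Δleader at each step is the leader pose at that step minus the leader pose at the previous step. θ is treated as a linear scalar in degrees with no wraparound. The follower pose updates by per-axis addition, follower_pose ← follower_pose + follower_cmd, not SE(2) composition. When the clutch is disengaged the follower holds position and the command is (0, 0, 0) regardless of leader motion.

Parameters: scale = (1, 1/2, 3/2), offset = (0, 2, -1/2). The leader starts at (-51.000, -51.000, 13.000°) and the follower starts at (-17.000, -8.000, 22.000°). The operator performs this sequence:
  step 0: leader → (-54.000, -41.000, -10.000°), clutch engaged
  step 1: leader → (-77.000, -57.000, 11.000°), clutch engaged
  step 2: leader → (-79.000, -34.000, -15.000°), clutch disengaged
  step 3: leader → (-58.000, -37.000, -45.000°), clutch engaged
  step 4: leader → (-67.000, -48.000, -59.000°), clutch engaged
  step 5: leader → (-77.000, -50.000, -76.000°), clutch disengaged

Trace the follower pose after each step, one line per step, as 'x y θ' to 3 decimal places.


step 0: Δleader=(-3.000, 10.000, -23.000°), engaged; cmd=(-3.000, 7.000, -35.000°) → follower=(-20.000, -1.000, -13.000°)
step 1: Δleader=(-23.000, -16.000, 21.000°), engaged; cmd=(-23.000, -6.000, 31.000°) → follower=(-43.000, -7.000, 18.000°)
step 2: Δleader=(-2.000, 23.000, -26.000°), disengaged; cmd=(0,0,0) → follower holds at (-43.000, -7.000, 18.000°)
step 3: Δleader=(21.000, -3.000, -30.000°), engaged; cmd=(21.000, 0.500, -45.500°) → follower=(-22.000, -6.500, -27.500°)
step 4: Δleader=(-9.000, -11.000, -14.000°), engaged; cmd=(-9.000, -3.500, -21.500°) → follower=(-31.000, -10.000, -49.000°)
step 5: Δleader=(-10.000, -2.000, -17.000°), disengaged; cmd=(0,0,0) → follower holds at (-31.000, -10.000, -49.000°)

-20.000 -1.000 -13.000
-43.000 -7.000 18.000
-43.000 -7.000 18.000
-22.000 -6.500 -27.500
-31.000 -10.000 -49.000
-31.000 -10.000 -49.000


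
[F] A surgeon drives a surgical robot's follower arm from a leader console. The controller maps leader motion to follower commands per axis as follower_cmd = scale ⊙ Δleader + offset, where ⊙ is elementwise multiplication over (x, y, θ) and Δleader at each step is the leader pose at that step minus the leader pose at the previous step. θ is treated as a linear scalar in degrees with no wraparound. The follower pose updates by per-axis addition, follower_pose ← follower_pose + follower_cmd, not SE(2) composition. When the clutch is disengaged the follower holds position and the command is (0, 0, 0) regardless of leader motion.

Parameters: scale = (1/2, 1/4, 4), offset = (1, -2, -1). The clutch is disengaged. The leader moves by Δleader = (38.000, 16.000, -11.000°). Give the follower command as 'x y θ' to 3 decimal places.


clutch disengaged → follower holds; cmd = (0, 0, 0)

0.000 0.000 0.000


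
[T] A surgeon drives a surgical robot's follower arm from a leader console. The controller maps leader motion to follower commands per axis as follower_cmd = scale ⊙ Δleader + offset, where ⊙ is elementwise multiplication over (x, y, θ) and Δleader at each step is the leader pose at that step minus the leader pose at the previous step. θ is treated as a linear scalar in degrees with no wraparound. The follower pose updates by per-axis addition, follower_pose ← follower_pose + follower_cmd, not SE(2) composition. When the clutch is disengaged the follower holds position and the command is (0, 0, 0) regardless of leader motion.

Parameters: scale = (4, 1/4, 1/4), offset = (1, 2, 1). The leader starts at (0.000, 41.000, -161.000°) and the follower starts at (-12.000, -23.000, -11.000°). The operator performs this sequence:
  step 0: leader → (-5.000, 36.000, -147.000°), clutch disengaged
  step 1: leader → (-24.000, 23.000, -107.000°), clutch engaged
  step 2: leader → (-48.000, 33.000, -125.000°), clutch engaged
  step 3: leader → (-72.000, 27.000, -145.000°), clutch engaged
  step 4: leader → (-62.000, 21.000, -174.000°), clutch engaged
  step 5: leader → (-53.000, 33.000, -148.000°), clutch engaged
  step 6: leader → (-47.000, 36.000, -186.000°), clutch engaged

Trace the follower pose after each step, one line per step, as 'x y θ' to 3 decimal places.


-12.000 -23.000 -11.000
-87.000 -24.250 0.000
-182.000 -19.750 -3.500
-277.000 -19.250 -7.500
-236.000 -18.750 -13.750
-199.000 -13.750 -6.250
-174.000 -11.000 -14.750

step 0: Δleader=(-5.000, -5.000, 14.000°), disengaged; cmd=(0,0,0) → follower holds at (-12.000, -23.000, -11.000°)
step 1: Δleader=(-19.000, -13.000, 40.000°), engaged; cmd=(-75.000, -1.250, 11.000°) → follower=(-87.000, -24.250, 0.000°)
step 2: Δleader=(-24.000, 10.000, -18.000°), engaged; cmd=(-95.000, 4.500, -3.500°) → follower=(-182.000, -19.750, -3.500°)
step 3: Δleader=(-24.000, -6.000, -20.000°), engaged; cmd=(-95.000, 0.500, -4.000°) → follower=(-277.000, -19.250, -7.500°)
step 4: Δleader=(10.000, -6.000, -29.000°), engaged; cmd=(41.000, 0.500, -6.250°) → follower=(-236.000, -18.750, -13.750°)
step 5: Δleader=(9.000, 12.000, 26.000°), engaged; cmd=(37.000, 5.000, 7.500°) → follower=(-199.000, -13.750, -6.250°)
step 6: Δleader=(6.000, 3.000, -38.000°), engaged; cmd=(25.000, 2.750, -8.500°) → follower=(-174.000, -11.000, -14.750°)


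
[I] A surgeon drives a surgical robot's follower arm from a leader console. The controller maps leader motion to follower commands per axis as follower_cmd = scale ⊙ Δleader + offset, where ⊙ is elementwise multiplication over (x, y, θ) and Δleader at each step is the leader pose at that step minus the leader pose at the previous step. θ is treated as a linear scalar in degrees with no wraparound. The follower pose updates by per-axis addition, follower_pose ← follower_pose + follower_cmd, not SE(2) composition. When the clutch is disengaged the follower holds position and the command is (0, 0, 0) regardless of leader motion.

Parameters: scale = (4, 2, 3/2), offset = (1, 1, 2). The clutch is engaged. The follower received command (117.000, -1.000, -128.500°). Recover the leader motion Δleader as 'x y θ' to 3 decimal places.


axis x: (117.000 − 1) / (4) = 29.000
axis y: (-1.000 − 1) / (2) = -1.000
axis θ: (-128.500 − 2) / (3/2) = -87.000

29.000 -1.000 -87.000


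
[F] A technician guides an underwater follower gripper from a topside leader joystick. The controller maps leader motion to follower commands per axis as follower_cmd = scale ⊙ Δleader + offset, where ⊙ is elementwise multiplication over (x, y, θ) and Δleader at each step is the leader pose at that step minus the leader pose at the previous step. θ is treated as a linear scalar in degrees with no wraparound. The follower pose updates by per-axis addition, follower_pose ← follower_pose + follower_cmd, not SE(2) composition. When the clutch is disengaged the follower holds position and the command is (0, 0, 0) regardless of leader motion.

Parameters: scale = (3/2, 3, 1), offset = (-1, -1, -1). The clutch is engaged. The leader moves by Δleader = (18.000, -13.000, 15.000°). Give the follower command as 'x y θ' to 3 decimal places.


axis x: 3/2·18.000 + -1 = 26.000
axis y: 3·-13.000 + -1 = -40.000
axis θ: 1·15.000 + -1 = 14.000

26.000 -40.000 14.000


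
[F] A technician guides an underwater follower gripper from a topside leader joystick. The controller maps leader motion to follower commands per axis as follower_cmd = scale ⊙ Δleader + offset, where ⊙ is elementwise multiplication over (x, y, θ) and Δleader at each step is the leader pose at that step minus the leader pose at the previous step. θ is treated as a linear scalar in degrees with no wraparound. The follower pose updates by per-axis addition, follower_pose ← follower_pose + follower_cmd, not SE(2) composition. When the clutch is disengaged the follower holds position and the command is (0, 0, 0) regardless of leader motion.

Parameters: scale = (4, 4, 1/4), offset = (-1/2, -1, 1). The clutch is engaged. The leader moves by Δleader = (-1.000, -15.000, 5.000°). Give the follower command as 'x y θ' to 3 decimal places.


axis x: 4·-1.000 + -1/2 = -4.500
axis y: 4·-15.000 + -1 = -61.000
axis θ: 1/4·5.000 + 1 = 2.250

-4.500 -61.000 2.250


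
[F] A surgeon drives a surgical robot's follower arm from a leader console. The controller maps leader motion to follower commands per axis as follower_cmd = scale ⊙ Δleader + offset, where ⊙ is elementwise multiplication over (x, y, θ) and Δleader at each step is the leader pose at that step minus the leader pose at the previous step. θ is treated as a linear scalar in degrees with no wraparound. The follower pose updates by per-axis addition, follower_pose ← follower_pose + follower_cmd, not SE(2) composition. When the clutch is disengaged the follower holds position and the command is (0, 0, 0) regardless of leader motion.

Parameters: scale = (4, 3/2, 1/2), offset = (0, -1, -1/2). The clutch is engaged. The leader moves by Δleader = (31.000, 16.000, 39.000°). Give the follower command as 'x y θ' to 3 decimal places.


axis x: 4·31.000 + 0 = 124.000
axis y: 3/2·16.000 + -1 = 23.000
axis θ: 1/2·39.000 + -1/2 = 19.000

124.000 23.000 19.000


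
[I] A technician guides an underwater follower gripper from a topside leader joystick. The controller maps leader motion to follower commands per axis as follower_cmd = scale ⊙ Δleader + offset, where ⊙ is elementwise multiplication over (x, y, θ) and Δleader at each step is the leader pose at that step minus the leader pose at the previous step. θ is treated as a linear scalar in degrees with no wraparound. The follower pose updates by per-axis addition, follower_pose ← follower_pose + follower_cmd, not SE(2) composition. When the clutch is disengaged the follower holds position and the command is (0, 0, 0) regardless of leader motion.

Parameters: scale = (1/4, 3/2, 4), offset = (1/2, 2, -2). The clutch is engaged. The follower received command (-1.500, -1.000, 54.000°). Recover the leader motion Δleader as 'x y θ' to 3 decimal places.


axis x: (-1.500 − 1/2) / (1/4) = -8.000
axis y: (-1.000 − 2) / (3/2) = -2.000
axis θ: (54.000 − -2) / (4) = 14.000

-8.000 -2.000 14.000


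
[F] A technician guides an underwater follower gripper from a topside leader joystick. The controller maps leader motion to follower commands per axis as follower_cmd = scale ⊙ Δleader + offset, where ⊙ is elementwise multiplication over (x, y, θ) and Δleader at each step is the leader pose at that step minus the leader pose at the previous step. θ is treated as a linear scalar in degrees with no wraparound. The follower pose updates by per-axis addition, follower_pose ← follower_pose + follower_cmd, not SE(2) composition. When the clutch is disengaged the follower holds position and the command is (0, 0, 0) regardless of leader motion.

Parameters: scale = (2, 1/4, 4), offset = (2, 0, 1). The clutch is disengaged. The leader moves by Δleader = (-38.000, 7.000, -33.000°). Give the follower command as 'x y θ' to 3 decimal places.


clutch disengaged → follower holds; cmd = (0, 0, 0)

0.000 0.000 0.000


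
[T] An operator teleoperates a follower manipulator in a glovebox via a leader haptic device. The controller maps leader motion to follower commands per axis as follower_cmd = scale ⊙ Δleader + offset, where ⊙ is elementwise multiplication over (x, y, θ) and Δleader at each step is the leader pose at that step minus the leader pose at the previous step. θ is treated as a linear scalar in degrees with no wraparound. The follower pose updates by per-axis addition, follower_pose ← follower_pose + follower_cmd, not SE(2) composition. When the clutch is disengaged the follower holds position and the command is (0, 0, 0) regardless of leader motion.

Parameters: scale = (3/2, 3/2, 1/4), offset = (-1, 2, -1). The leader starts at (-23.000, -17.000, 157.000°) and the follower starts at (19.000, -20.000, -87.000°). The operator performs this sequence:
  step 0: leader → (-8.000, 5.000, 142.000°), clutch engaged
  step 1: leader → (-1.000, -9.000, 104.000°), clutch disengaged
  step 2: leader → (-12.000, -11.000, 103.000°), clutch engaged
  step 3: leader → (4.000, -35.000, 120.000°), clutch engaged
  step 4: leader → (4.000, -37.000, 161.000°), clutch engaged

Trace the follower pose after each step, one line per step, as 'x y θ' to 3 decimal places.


40.500 15.000 -91.750
40.500 15.000 -91.750
23.000 14.000 -93.000
46.000 -20.000 -89.750
45.000 -21.000 -80.500

step 0: Δleader=(15.000, 22.000, -15.000°), engaged; cmd=(21.500, 35.000, -4.750°) → follower=(40.500, 15.000, -91.750°)
step 1: Δleader=(7.000, -14.000, -38.000°), disengaged; cmd=(0,0,0) → follower holds at (40.500, 15.000, -91.750°)
step 2: Δleader=(-11.000, -2.000, -1.000°), engaged; cmd=(-17.500, -1.000, -1.250°) → follower=(23.000, 14.000, -93.000°)
step 3: Δleader=(16.000, -24.000, 17.000°), engaged; cmd=(23.000, -34.000, 3.250°) → follower=(46.000, -20.000, -89.750°)
step 4: Δleader=(0.000, -2.000, 41.000°), engaged; cmd=(-1.000, -1.000, 9.250°) → follower=(45.000, -21.000, -80.500°)


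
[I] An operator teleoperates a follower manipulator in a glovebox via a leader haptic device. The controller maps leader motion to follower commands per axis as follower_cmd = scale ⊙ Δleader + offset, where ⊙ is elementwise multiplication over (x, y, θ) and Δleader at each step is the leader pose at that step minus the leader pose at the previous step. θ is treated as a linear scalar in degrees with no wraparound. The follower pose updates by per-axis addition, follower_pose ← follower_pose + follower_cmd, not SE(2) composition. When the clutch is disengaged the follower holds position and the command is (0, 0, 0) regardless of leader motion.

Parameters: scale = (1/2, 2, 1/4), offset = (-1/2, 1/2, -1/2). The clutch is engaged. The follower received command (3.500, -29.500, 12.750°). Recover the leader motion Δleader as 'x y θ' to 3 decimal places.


axis x: (3.500 − -1/2) / (1/2) = 8.000
axis y: (-29.500 − 1/2) / (2) = -15.000
axis θ: (12.750 − -1/2) / (1/4) = 53.000

8.000 -15.000 53.000


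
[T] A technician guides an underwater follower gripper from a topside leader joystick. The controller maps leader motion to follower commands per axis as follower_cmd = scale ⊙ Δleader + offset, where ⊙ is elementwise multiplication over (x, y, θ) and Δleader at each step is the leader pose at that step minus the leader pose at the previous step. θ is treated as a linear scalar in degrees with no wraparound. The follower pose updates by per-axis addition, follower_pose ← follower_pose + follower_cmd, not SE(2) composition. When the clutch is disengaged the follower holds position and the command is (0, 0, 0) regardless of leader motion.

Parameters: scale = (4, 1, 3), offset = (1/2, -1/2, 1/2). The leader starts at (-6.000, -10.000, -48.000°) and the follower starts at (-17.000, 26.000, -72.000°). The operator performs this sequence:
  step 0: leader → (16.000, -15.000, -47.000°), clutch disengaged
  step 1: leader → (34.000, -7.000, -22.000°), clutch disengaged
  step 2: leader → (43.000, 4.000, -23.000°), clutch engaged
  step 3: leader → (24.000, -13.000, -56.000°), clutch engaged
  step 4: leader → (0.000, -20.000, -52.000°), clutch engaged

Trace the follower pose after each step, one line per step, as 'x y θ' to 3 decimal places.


-17.000 26.000 -72.000
-17.000 26.000 -72.000
19.500 36.500 -74.500
-56.000 19.000 -173.000
-151.500 11.500 -160.500

step 0: Δleader=(22.000, -5.000, 1.000°), disengaged; cmd=(0,0,0) → follower holds at (-17.000, 26.000, -72.000°)
step 1: Δleader=(18.000, 8.000, 25.000°), disengaged; cmd=(0,0,0) → follower holds at (-17.000, 26.000, -72.000°)
step 2: Δleader=(9.000, 11.000, -1.000°), engaged; cmd=(36.500, 10.500, -2.500°) → follower=(19.500, 36.500, -74.500°)
step 3: Δleader=(-19.000, -17.000, -33.000°), engaged; cmd=(-75.500, -17.500, -98.500°) → follower=(-56.000, 19.000, -173.000°)
step 4: Δleader=(-24.000, -7.000, 4.000°), engaged; cmd=(-95.500, -7.500, 12.500°) → follower=(-151.500, 11.500, -160.500°)
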